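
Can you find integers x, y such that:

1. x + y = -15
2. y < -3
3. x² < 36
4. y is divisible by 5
Yes

Take x = 5, y = -20. Substituting into each constraint:
  (1) 5 + (-20) = -15 ✓
  (2) -20 < -3 ✓
  (3) x² = (5)² = 25, and 25 < 36 ✓
  (4) -20 = 5 × -4, remainder 0 ✓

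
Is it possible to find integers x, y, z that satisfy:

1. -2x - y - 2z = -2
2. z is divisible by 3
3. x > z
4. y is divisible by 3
Yes

Take x = 1, y = 0, z = 0. Substituting into each constraint:
  (1) -2(1) + 0 - 2(0) = -2 ✓
  (2) 0 = 3 × 0, remainder 0 ✓
  (3) 1 > 0 ✓
  (4) 0 = 3 × 0, remainder 0 ✓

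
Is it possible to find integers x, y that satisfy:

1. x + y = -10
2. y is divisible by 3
Yes

Take x = -10, y = 0. Substituting into each constraint:
  (1) (-10) + 0 = -10 ✓
  (2) 0 = 3 × 0, remainder 0 ✓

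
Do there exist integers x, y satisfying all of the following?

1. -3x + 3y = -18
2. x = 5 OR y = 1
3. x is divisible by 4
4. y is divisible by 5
No

The full constraint system is jointly infeasible over the integers. Each constraint and what it forces:

  - -3x + 3y = -18: is a linear equation tying the variables together
  - x = 5 OR y = 1: forces a choice: either x = 5 or y = 1
  - x is divisible by 4: restricts x to multiples of 4
  - y is divisible by 5: restricts y to multiples of 5

Split on the disjunction (x = 5 OR y = 1):
  • If x = 5: this contradicts the divisibility constraint — 5 is not a multiple of 4.
  • If y = 1: this contradicts the divisibility constraint — 1 is not a multiple of 5.
Both branches are infeasible, so the system has no integer solution.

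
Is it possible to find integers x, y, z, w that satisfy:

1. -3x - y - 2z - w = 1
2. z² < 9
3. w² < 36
Yes

Take x = 0, y = 1, z = -1, w = 0. Substituting into each constraint:
  (1) -3(0) + (-1) - 2(-1) + 0 = 1 ✓
  (2) z² = (-1)² = 1, and 1 < 9 ✓
  (3) w² = (0)² = 0, and 0 < 36 ✓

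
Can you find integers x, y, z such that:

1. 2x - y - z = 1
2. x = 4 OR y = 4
Yes

Take x = 2, y = 4, z = -1. Substituting into each constraint:
  (1) 2(2) + (-4) + 1 = 1 ✓
  (2) y = 4, target 4 ✓ (second branch holds)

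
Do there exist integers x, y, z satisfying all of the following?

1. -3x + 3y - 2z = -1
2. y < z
Yes

Take x = 0, y = 1, z = 2. Substituting into each constraint:
  (1) -3(0) + 3(1) - 2(2) = -1 ✓
  (2) 1 < 2 ✓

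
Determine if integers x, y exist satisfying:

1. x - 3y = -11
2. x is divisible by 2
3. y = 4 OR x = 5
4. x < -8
No

A contradictory subset is {x - 3y = -11, y = 4 OR x = 5, x < -8}. No integer assignment can satisfy these jointly:

  - x - 3y = -11: is a linear equation tying the variables together
  - y = 4 OR x = 5: forces a choice: either y = 4 or x = 5
  - x < -8: bounds one variable relative to a constant

Split on the disjunction (y = 4 OR x = 5):
  • If y = 4: the equation forces x = 1, which contradicts the bound x ≤ -9.
  • If x = 5: this contradicts the bound x ≤ -9.
Both branches are infeasible, so the system has no integer solution.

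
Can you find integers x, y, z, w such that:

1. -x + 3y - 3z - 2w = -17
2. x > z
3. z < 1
Yes

Take x = 0, y = 0, z = -1, w = 10. Substituting into each constraint:
  (1) 0 + 3(0) - 3(-1) - 2(10) = -17 ✓
  (2) 0 > -1 ✓
  (3) -1 < 1 ✓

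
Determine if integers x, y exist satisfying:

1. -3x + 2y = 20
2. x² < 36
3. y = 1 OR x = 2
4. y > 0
Yes

Take x = 2, y = 13. Substituting into each constraint:
  (1) -3(2) + 2(13) = 20 ✓
  (2) x² = (2)² = 4, and 4 < 36 ✓
  (3) x = 2, target 2 ✓ (second branch holds)
  (4) 13 > 0 ✓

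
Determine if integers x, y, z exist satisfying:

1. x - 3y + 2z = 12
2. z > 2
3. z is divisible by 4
Yes

Take x = 4, y = 0, z = 4. Substituting into each constraint:
  (1) 4 - 3(0) + 2(4) = 12 ✓
  (2) 4 > 2 ✓
  (3) 4 = 4 × 1, remainder 0 ✓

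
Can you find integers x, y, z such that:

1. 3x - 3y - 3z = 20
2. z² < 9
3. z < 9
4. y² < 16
No

Even the single constraint (3x - 3y - 3z = 20) is infeasible over the integers.

  - 3x - 3y - 3z = 20: every term on the left is divisible by 3, so the LHS ≡ 0 (mod 3), but the RHS 20 is not — no integer solution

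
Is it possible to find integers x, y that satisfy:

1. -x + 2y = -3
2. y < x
Yes

Take x = -1, y = -2. Substituting into each constraint:
  (1) 1 + 2(-2) = -3 ✓
  (2) -2 < -1 ✓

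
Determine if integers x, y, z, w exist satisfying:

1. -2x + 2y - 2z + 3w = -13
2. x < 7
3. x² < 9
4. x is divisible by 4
Yes

Take x = 0, y = -8, z = 0, w = 1. Substituting into each constraint:
  (1) -2(0) + 2(-8) - 2(0) + 3(1) = -13 ✓
  (2) 0 < 7 ✓
  (3) x² = (0)² = 0, and 0 < 9 ✓
  (4) 0 = 4 × 0, remainder 0 ✓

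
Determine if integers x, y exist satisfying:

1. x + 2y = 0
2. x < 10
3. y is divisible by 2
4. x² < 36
Yes

Take x = 0, y = 0. Substituting into each constraint:
  (1) 0 + 2(0) = 0 ✓
  (2) 0 < 10 ✓
  (3) 0 = 2 × 0, remainder 0 ✓
  (4) x² = (0)² = 0, and 0 < 36 ✓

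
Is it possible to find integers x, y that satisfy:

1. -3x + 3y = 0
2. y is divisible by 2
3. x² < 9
Yes

Take x = 0, y = 0. Substituting into each constraint:
  (1) -3(0) + 3(0) = 0 ✓
  (2) 0 = 2 × 0, remainder 0 ✓
  (3) x² = (0)² = 0, and 0 < 9 ✓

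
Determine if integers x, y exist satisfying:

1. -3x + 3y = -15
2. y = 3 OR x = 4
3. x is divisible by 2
Yes

Take x = 4, y = -1. Substituting into each constraint:
  (1) -3(4) + 3(-1) = -15 ✓
  (2) x = 4, target 4 ✓ (second branch holds)
  (3) 4 = 2 × 2, remainder 0 ✓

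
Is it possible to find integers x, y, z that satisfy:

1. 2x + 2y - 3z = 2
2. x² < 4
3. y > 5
Yes

Take x = 0, y = 7, z = 4. Substituting into each constraint:
  (1) 2(0) + 2(7) - 3(4) = 2 ✓
  (2) x² = (0)² = 0, and 0 < 4 ✓
  (3) 7 > 5 ✓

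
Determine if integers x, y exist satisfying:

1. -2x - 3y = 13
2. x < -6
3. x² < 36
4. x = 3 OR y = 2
No

A contradictory subset is {-2x - 3y = 13, x < -6, x = 3 OR y = 2}. No integer assignment can satisfy these jointly:

  - -2x - 3y = 13: is a linear equation tying the variables together
  - x < -6: bounds one variable relative to a constant
  - x = 3 OR y = 2: forces a choice: either x = 3 or y = 2

Split on the disjunction (x = 3 OR y = 2):
  • If x = 3: this contradicts the bound x ≤ -7.
  • If y = 2: with y = 2, every remaining term of the linear equation is divisible by 2, so the left side is ≡ 0 (mod 2); but the right side 19 ≡ 1 (mod 2). No integers can satisfy it.
Both branches are infeasible, so the system has no integer solution.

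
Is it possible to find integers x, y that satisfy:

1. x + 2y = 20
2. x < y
Yes

Take x = 0, y = 10. Substituting into each constraint:
  (1) 0 + 2(10) = 20 ✓
  (2) 0 < 10 ✓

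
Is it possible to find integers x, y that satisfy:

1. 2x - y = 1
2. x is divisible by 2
Yes

Take x = 0, y = -1. Substituting into each constraint:
  (1) 2(0) + 1 = 1 ✓
  (2) 0 = 2 × 0, remainder 0 ✓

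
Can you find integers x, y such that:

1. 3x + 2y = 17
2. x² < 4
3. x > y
No

The full constraint system is jointly infeasible over the integers. Each constraint and what it forces:

  - 3x + 2y = 17: is a linear equation tying the variables together
  - x² < 4: restricts x to |x| ≤ 1
  - x > y: bounds one variable relative to another variable

Propagating the comparison: y < x and x ≤ 1 give y ≤ 0. Range argument: with x ∈ [-1, 1], y ∈ [−∞, 0], the left side of the equation is at most 3, but the right side is 17 > 3. No integer solution exists.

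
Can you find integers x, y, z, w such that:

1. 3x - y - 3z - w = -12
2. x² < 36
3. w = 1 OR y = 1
Yes

Take x = -4, y = 1, z = 0, w = -1. Substituting into each constraint:
  (1) 3(-4) + (-1) - 3(0) + 1 = -12 ✓
  (2) x² = (-4)² = 16, and 16 < 36 ✓
  (3) y = 1, target 1 ✓ (second branch holds)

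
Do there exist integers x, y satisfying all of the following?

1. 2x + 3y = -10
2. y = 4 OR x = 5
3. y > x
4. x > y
No

A contradictory subset is {y > x, x > y}. No integer assignment can satisfy these jointly:

  - y > x: bounds one variable relative to another variable
  - x > y: bounds one variable relative to another variable

Direct contradiction: y > x and x > y cannot both hold.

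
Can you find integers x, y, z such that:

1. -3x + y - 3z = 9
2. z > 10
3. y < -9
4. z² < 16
No

A contradictory subset is {z > 10, z² < 16}. No integer assignment can satisfy these jointly:

  - z > 10: bounds one variable relative to a constant
  - z² < 16: restricts z to |z| ≤ 3

Direct contradiction: the bounds on z require z ≥ 11 and z ≤ 3 simultaneously, which is empty.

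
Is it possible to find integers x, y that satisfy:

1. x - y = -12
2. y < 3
Yes

Take x = -10, y = 2. Substituting into each constraint:
  (1) (-10) + (-2) = -12 ✓
  (2) 2 < 3 ✓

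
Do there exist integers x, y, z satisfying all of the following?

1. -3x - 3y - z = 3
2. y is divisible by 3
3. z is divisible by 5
Yes

Take x = -1, y = 0, z = 0. Substituting into each constraint:
  (1) -3(-1) - 3(0) + 0 = 3 ✓
  (2) 0 = 3 × 0, remainder 0 ✓
  (3) 0 = 5 × 0, remainder 0 ✓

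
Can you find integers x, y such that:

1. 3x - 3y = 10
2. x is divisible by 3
No

Even the single constraint (3x - 3y = 10) is infeasible over the integers.

  - 3x - 3y = 10: every term on the left is divisible by 3, so the LHS ≡ 0 (mod 3), but the RHS 10 is not — no integer solution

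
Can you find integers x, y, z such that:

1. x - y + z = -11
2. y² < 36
Yes

Take x = -11, y = 0, z = 0. Substituting into each constraint:
  (1) (-11) + 0 + 0 = -11 ✓
  (2) y² = (0)² = 0, and 0 < 36 ✓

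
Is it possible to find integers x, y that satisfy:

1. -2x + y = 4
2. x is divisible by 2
Yes

Take x = 0, y = 4. Substituting into each constraint:
  (1) -2(0) + 4 = 4 ✓
  (2) 0 = 2 × 0, remainder 0 ✓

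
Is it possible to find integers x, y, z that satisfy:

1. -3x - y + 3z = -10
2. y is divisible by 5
Yes

Take x = 2, y = -5, z = -3. Substituting into each constraint:
  (1) -3(2) + 5 + 3(-3) = -10 ✓
  (2) -5 = 5 × -1, remainder 0 ✓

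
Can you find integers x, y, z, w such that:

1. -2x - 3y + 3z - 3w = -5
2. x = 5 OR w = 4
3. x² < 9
Yes

Take x = 1, y = -3, z = 0, w = 4. Substituting into each constraint:
  (1) -2(1) - 3(-3) + 3(0) - 3(4) = -5 ✓
  (2) w = 4, target 4 ✓ (second branch holds)
  (3) x² = (1)² = 1, and 1 < 9 ✓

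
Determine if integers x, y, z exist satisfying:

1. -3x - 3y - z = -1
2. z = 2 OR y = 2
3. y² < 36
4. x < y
Yes

Take x = -3, y = 2, z = 4. Substituting into each constraint:
  (1) -3(-3) - 3(2) + (-4) = -1 ✓
  (2) y = 2, target 2 ✓ (second branch holds)
  (3) y² = (2)² = 4, and 4 < 36 ✓
  (4) -3 < 2 ✓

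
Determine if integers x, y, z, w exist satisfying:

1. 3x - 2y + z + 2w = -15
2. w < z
Yes

Take x = 0, y = 8, z = 1, w = 0. Substituting into each constraint:
  (1) 3(0) - 2(8) + 1 + 2(0) = -15 ✓
  (2) 0 < 1 ✓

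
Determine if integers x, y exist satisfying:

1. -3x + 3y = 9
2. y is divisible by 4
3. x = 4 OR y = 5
No

The full constraint system is jointly infeasible over the integers. Each constraint and what it forces:

  - -3x + 3y = 9: is a linear equation tying the variables together
  - y is divisible by 4: restricts y to multiples of 4
  - x = 4 OR y = 5: forces a choice: either x = 4 or y = 5

Split on the disjunction (x = 4 OR y = 5):
  • If x = 4: with x = 4, writing y = 4y', every remaining term of the linear equation is divisible by 12, so the left side is ≡ 0 (mod 12); but the right side 21 ≡ 9 (mod 12). No integers can satisfy it.
  • If y = 5: this contradicts the divisibility constraint — 5 is not a multiple of 4.
Both branches are infeasible, so the system has no integer solution.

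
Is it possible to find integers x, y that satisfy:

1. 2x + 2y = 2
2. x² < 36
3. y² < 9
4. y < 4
Yes

Take x = 1, y = 0. Substituting into each constraint:
  (1) 2(1) + 2(0) = 2 ✓
  (2) x² = (1)² = 1, and 1 < 36 ✓
  (3) y² = (0)² = 0, and 0 < 9 ✓
  (4) 0 < 4 ✓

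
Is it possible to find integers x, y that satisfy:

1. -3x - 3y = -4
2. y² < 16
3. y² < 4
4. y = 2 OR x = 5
No

Even the single constraint (-3x - 3y = -4) is infeasible over the integers.

  - -3x - 3y = -4: every term on the left is divisible by 3, so the LHS ≡ 0 (mod 3), but the RHS -4 is not — no integer solution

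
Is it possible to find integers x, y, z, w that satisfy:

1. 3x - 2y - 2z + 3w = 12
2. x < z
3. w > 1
Yes

Take x = 2, y = 0, z = 3, w = 4. Substituting into each constraint:
  (1) 3(2) - 2(0) - 2(3) + 3(4) = 12 ✓
  (2) 2 < 3 ✓
  (3) 4 > 1 ✓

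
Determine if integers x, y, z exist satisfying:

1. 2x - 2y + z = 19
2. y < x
Yes

Take x = 0, y = -1, z = 17. Substituting into each constraint:
  (1) 2(0) - 2(-1) + 17 = 19 ✓
  (2) -1 < 0 ✓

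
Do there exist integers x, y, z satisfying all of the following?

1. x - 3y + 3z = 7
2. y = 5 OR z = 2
Yes

Take x = 1, y = 0, z = 2. Substituting into each constraint:
  (1) 1 - 3(0) + 3(2) = 7 ✓
  (2) z = 2, target 2 ✓ (second branch holds)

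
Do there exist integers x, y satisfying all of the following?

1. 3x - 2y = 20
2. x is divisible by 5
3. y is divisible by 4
Yes

Take x = -20, y = -40. Substituting into each constraint:
  (1) 3(-20) - 2(-40) = 20 ✓
  (2) -20 = 5 × -4, remainder 0 ✓
  (3) -40 = 4 × -10, remainder 0 ✓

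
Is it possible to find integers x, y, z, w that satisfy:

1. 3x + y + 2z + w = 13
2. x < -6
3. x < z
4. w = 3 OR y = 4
Yes

Take x = -7, y = 31, z = 0, w = 3. Substituting into each constraint:
  (1) 3(-7) + 31 + 2(0) + 3 = 13 ✓
  (2) -7 < -6 ✓
  (3) -7 < 0 ✓
  (4) w = 3, target 3 ✓ (first branch holds)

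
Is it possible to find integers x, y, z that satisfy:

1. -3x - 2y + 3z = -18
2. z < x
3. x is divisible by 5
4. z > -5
Yes

Take x = 0, y = 6, z = -2. Substituting into each constraint:
  (1) -3(0) - 2(6) + 3(-2) = -18 ✓
  (2) -2 < 0 ✓
  (3) 0 = 5 × 0, remainder 0 ✓
  (4) -2 > -5 ✓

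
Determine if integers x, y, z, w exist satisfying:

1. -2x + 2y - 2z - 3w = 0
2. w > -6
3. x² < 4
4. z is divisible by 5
Yes

Take x = 0, y = 0, z = 0, w = 0. Substituting into each constraint:
  (1) -2(0) + 2(0) - 2(0) - 3(0) = 0 ✓
  (2) 0 > -6 ✓
  (3) x² = (0)² = 0, and 0 < 4 ✓
  (4) 0 = 5 × 0, remainder 0 ✓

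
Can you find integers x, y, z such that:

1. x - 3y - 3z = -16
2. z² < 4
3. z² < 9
Yes

Take x = -16, y = 0, z = 0. Substituting into each constraint:
  (1) (-16) - 3(0) - 3(0) = -16 ✓
  (2) z² = (0)² = 0, and 0 < 4 ✓
  (3) z² = (0)² = 0, and 0 < 9 ✓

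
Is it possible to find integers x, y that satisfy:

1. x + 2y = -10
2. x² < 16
Yes

Take x = 0, y = -5. Substituting into each constraint:
  (1) 0 + 2(-5) = -10 ✓
  (2) x² = (0)² = 0, and 0 < 16 ✓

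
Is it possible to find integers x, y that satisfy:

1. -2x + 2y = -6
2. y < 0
Yes

Take x = 2, y = -1. Substituting into each constraint:
  (1) -2(2) + 2(-1) = -6 ✓
  (2) -1 < 0 ✓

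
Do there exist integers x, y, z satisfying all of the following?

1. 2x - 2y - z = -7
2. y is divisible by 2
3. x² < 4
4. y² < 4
Yes

Take x = 1, y = 0, z = 9. Substituting into each constraint:
  (1) 2(1) - 2(0) + (-9) = -7 ✓
  (2) 0 = 2 × 0, remainder 0 ✓
  (3) x² = (1)² = 1, and 1 < 4 ✓
  (4) y² = (0)² = 0, and 0 < 4 ✓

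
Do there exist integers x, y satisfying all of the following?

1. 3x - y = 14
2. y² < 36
Yes

Take x = 4, y = -2. Substituting into each constraint:
  (1) 3(4) + 2 = 14 ✓
  (2) y² = (-2)² = 4, and 4 < 36 ✓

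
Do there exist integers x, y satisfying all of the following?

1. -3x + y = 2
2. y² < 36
Yes

Take x = 0, y = 2. Substituting into each constraint:
  (1) -3(0) + 2 = 2 ✓
  (2) y² = (2)² = 4, and 4 < 36 ✓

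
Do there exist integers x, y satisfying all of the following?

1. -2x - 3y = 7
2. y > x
Yes

Take x = -2, y = -1. Substituting into each constraint:
  (1) -2(-2) - 3(-1) = 7 ✓
  (2) -1 > -2 ✓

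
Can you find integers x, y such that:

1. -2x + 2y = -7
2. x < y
No

Even the single constraint (-2x + 2y = -7) is infeasible over the integers.

  - -2x + 2y = -7: every term on the left is divisible by 2, so the LHS ≡ 0 (mod 2), but the RHS -7 is not — no integer solution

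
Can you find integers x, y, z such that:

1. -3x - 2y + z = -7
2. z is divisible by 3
Yes

Take x = 1, y = 2, z = 0. Substituting into each constraint:
  (1) -3(1) - 2(2) + 0 = -7 ✓
  (2) 0 = 3 × 0, remainder 0 ✓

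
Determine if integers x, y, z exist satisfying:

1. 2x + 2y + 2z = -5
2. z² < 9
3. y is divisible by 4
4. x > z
No

Even the single constraint (2x + 2y + 2z = -5) is infeasible over the integers.

  - 2x + 2y + 2z = -5: every term on the left is divisible by 2, so the LHS ≡ 0 (mod 2), but the RHS -5 is not — no integer solution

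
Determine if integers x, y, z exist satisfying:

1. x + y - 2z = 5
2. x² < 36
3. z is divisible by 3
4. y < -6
Yes

Take x = 2, y = -9, z = -6. Substituting into each constraint:
  (1) 2 + (-9) - 2(-6) = 5 ✓
  (2) x² = (2)² = 4, and 4 < 36 ✓
  (3) -6 = 3 × -2, remainder 0 ✓
  (4) -9 < -6 ✓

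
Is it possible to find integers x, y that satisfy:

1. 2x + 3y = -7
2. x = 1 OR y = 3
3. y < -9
No

The full constraint system is jointly infeasible over the integers. Each constraint and what it forces:

  - 2x + 3y = -7: is a linear equation tying the variables together
  - x = 1 OR y = 3: forces a choice: either x = 1 or y = 3
  - y < -9: bounds one variable relative to a constant

Split on the disjunction (x = 1 OR y = 3):
  • If x = 1: the equation forces y = -3, which contradicts the bound y ≤ -10.
  • If y = 3: this contradicts the bound y ≤ -10.
Both branches are infeasible, so the system has no integer solution.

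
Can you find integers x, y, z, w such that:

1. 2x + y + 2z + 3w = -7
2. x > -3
Yes

Take x = 0, y = -7, z = 0, w = 0. Substituting into each constraint:
  (1) 2(0) + (-7) + 2(0) + 3(0) = -7 ✓
  (2) 0 > -3 ✓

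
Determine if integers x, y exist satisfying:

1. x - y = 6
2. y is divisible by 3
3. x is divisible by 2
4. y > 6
Yes

Take x = 18, y = 12. Substituting into each constraint:
  (1) 18 + (-12) = 6 ✓
  (2) 12 = 3 × 4, remainder 0 ✓
  (3) 18 = 2 × 9, remainder 0 ✓
  (4) 12 > 6 ✓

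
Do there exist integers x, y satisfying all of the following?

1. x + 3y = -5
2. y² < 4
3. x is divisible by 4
Yes

Take x = -8, y = 1. Substituting into each constraint:
  (1) (-8) + 3(1) = -5 ✓
  (2) y² = (1)² = 1, and 1 < 4 ✓
  (3) -8 = 4 × -2, remainder 0 ✓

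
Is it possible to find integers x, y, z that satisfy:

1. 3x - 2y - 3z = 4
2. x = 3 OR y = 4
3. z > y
Yes

Take x = 3, y = -2, z = 3. Substituting into each constraint:
  (1) 3(3) - 2(-2) - 3(3) = 4 ✓
  (2) x = 3, target 3 ✓ (first branch holds)
  (3) 3 > -2 ✓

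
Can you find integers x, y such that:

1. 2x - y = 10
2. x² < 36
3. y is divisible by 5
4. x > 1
Yes

Take x = 5, y = 0. Substituting into each constraint:
  (1) 2(5) + 0 = 10 ✓
  (2) x² = (5)² = 25, and 25 < 36 ✓
  (3) 0 = 5 × 0, remainder 0 ✓
  (4) 5 > 1 ✓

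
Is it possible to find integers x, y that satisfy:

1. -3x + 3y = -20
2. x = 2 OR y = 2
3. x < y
No

Even the single constraint (-3x + 3y = -20) is infeasible over the integers.

  - -3x + 3y = -20: every term on the left is divisible by 3, so the LHS ≡ 0 (mod 3), but the RHS -20 is not — no integer solution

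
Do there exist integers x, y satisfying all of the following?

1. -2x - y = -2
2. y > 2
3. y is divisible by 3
Yes

Take x = -2, y = 6. Substituting into each constraint:
  (1) -2(-2) + (-6) = -2 ✓
  (2) 6 > 2 ✓
  (3) 6 = 3 × 2, remainder 0 ✓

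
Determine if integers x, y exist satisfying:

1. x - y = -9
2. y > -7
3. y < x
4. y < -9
No

A contradictory subset is {y > -7, y < -9}. No integer assignment can satisfy these jointly:

  - y > -7: bounds one variable relative to a constant
  - y < -9: bounds one variable relative to a constant

Direct contradiction: the bounds on y require y ≥ -6 and y ≤ -10 simultaneously, which is empty.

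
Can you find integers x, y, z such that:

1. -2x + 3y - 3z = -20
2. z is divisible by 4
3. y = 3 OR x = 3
No

The full constraint system is jointly infeasible over the integers. Each constraint and what it forces:

  - -2x + 3y - 3z = -20: is a linear equation tying the variables together
  - z is divisible by 4: restricts z to multiples of 4
  - y = 3 OR x = 3: forces a choice: either y = 3 or x = 3

Split on the disjunction (y = 3 OR x = 3):
  • If y = 3: with y = 3, writing z = 4z', every remaining term of the linear equation is divisible by 2, so the left side is ≡ 0 (mod 2); but the right side -29 ≡ 1 (mod 2). No integers can satisfy it.
  • If x = 3: with x = 3, writing z = 4z', every remaining term of the linear equation is divisible by 3, so the left side is ≡ 0 (mod 3); but the right side -14 ≡ 1 (mod 3). No integers can satisfy it.
Both branches are infeasible, so the system has no integer solution.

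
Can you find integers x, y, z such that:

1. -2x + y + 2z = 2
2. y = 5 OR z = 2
Yes

Take x = 0, y = -2, z = 2. Substituting into each constraint:
  (1) -2(0) + (-2) + 2(2) = 2 ✓
  (2) z = 2, target 2 ✓ (second branch holds)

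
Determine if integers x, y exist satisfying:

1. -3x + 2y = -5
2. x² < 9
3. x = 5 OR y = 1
No

The full constraint system is jointly infeasible over the integers. Each constraint and what it forces:

  - -3x + 2y = -5: is a linear equation tying the variables together
  - x² < 9: restricts x to |x| ≤ 2
  - x = 5 OR y = 1: forces a choice: either x = 5 or y = 1

Split on the disjunction (x = 5 OR y = 1):
  • If x = 5: this contradicts x² < 9, which requires |x| ≤ 2.
  • If y = 1: with y = 1, every remaining term of the linear equation is divisible by 3, so the left side is ≡ 0 (mod 3); but the right side -7 ≡ 2 (mod 3). No integers can satisfy it.
Both branches are infeasible, so the system has no integer solution.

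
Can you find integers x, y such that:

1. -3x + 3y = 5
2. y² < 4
No

Even the single constraint (-3x + 3y = 5) is infeasible over the integers.

  - -3x + 3y = 5: every term on the left is divisible by 3, so the LHS ≡ 0 (mod 3), but the RHS 5 is not — no integer solution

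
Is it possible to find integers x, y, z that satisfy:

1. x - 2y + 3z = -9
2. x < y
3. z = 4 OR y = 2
Yes

Take x = -15, y = 3, z = 4. Substituting into each constraint:
  (1) (-15) - 2(3) + 3(4) = -9 ✓
  (2) -15 < 3 ✓
  (3) z = 4, target 4 ✓ (first branch holds)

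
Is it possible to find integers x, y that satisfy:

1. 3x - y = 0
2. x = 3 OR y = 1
Yes

Take x = 3, y = 9. Substituting into each constraint:
  (1) 3(3) + (-9) = 0 ✓
  (2) x = 3, target 3 ✓ (first branch holds)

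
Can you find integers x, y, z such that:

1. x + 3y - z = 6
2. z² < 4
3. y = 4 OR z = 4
Yes

Take x = -6, y = 4, z = 0. Substituting into each constraint:
  (1) (-6) + 3(4) + 0 = 6 ✓
  (2) z² = (0)² = 0, and 0 < 4 ✓
  (3) y = 4, target 4 ✓ (first branch holds)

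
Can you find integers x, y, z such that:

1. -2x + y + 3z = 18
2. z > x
Yes

Take x = -1, y = 16, z = 0. Substituting into each constraint:
  (1) -2(-1) + 16 + 3(0) = 18 ✓
  (2) 0 > -1 ✓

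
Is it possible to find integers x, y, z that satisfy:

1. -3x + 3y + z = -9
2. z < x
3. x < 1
Yes

Take x = -2, y = -4, z = -3. Substituting into each constraint:
  (1) -3(-2) + 3(-4) + (-3) = -9 ✓
  (2) -3 < -2 ✓
  (3) -2 < 1 ✓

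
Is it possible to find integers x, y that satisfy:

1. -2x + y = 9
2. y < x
Yes

Take x = -10, y = -11. Substituting into each constraint:
  (1) -2(-10) + (-11) = 9 ✓
  (2) -11 < -10 ✓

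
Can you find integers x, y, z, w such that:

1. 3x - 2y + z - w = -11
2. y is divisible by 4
Yes

Take x = 0, y = 0, z = -11, w = 0. Substituting into each constraint:
  (1) 3(0) - 2(0) + (-11) + 0 = -11 ✓
  (2) 0 = 4 × 0, remainder 0 ✓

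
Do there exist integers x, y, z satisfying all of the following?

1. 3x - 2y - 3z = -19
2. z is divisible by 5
Yes

Take x = 1, y = 11, z = 0. Substituting into each constraint:
  (1) 3(1) - 2(11) - 3(0) = -19 ✓
  (2) 0 = 5 × 0, remainder 0 ✓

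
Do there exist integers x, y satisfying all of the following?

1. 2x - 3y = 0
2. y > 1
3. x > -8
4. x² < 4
No

A contradictory subset is {2x - 3y = 0, y > 1, x² < 4}. No integer assignment can satisfy these jointly:

  - 2x - 3y = 0: is a linear equation tying the variables together
  - y > 1: bounds one variable relative to a constant
  - x² < 4: restricts x to |x| ≤ 1

Range argument: with x ∈ [-1, 1], y ∈ [2, ∞], the left side of the equation is at most -4, but the right side is 0 > -4. No integer solution exists.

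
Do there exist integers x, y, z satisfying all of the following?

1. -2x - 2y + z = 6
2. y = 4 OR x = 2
Yes

Take x = 2, y = 5, z = 20. Substituting into each constraint:
  (1) -2(2) - 2(5) + 20 = 6 ✓
  (2) x = 2, target 2 ✓ (second branch holds)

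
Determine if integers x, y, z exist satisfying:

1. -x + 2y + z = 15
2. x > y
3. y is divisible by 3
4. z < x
Yes

Take x = 10, y = 9, z = 7. Substituting into each constraint:
  (1) (-10) + 2(9) + 7 = 15 ✓
  (2) 10 > 9 ✓
  (3) 9 = 3 × 3, remainder 0 ✓
  (4) 7 < 10 ✓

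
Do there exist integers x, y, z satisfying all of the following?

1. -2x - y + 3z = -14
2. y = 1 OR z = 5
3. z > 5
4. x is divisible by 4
Yes

Take x = 20, y = 1, z = 9. Substituting into each constraint:
  (1) -2(20) + (-1) + 3(9) = -14 ✓
  (2) y = 1, target 1 ✓ (first branch holds)
  (3) 9 > 5 ✓
  (4) 20 = 4 × 5, remainder 0 ✓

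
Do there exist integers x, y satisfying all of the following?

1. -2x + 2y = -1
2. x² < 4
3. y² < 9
No

Even the single constraint (-2x + 2y = -1) is infeasible over the integers.

  - -2x + 2y = -1: every term on the left is divisible by 2, so the LHS ≡ 0 (mod 2), but the RHS -1 is not — no integer solution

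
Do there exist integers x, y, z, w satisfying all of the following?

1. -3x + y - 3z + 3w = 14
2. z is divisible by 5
Yes

Take x = 0, y = 14, z = 0, w = 0. Substituting into each constraint:
  (1) -3(0) + 14 - 3(0) + 3(0) = 14 ✓
  (2) 0 = 5 × 0, remainder 0 ✓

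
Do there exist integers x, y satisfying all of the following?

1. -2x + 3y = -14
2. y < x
Yes

Take x = 1, y = -4. Substituting into each constraint:
  (1) -2(1) + 3(-4) = -14 ✓
  (2) -4 < 1 ✓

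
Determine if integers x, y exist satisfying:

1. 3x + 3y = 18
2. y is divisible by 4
Yes

Take x = 6, y = 0. Substituting into each constraint:
  (1) 3(6) + 3(0) = 18 ✓
  (2) 0 = 4 × 0, remainder 0 ✓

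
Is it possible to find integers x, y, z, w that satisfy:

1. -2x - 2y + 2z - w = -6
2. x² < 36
Yes

Take x = 0, y = 0, z = 0, w = 6. Substituting into each constraint:
  (1) -2(0) - 2(0) + 2(0) + (-6) = -6 ✓
  (2) x² = (0)² = 0, and 0 < 36 ✓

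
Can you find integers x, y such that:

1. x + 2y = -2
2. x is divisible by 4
Yes

Take x = 0, y = -1. Substituting into each constraint:
  (1) 0 + 2(-1) = -2 ✓
  (2) 0 = 4 × 0, remainder 0 ✓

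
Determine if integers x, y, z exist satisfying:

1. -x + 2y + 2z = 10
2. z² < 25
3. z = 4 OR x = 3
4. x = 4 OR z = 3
Yes

Take x = 4, y = 3, z = 4. Substituting into each constraint:
  (1) (-4) + 2(3) + 2(4) = 10 ✓
  (2) z² = (4)² = 16, and 16 < 25 ✓
  (3) z = 4, target 4 ✓ (first branch holds)
  (4) x = 4, target 4 ✓ (first branch holds)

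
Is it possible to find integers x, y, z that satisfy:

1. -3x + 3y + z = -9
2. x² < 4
Yes

Take x = 0, y = -3, z = 0. Substituting into each constraint:
  (1) -3(0) + 3(-3) + 0 = -9 ✓
  (2) x² = (0)² = 0, and 0 < 4 ✓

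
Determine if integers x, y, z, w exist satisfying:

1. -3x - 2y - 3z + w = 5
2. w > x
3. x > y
Yes

Take x = 0, y = -1, z = 0, w = 3. Substituting into each constraint:
  (1) -3(0) - 2(-1) - 3(0) + 3 = 5 ✓
  (2) 3 > 0 ✓
  (3) 0 > -1 ✓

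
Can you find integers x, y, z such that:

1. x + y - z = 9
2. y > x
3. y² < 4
Yes

Take x = 0, y = 1, z = -8. Substituting into each constraint:
  (1) 0 + 1 + 8 = 9 ✓
  (2) 1 > 0 ✓
  (3) y² = (1)² = 1, and 1 < 4 ✓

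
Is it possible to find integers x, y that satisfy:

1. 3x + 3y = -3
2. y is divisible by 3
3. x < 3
Yes

Take x = -1, y = 0. Substituting into each constraint:
  (1) 3(-1) + 3(0) = -3 ✓
  (2) 0 = 3 × 0, remainder 0 ✓
  (3) -1 < 3 ✓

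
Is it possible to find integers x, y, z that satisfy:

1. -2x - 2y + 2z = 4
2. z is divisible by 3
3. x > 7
Yes

Take x = 8, y = -10, z = 0. Substituting into each constraint:
  (1) -2(8) - 2(-10) + 2(0) = 4 ✓
  (2) 0 = 3 × 0, remainder 0 ✓
  (3) 8 > 7 ✓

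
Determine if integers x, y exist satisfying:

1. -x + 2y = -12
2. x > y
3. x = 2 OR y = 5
Yes

Take x = 2, y = -5. Substituting into each constraint:
  (1) (-2) + 2(-5) = -12 ✓
  (2) 2 > -5 ✓
  (3) x = 2, target 2 ✓ (first branch holds)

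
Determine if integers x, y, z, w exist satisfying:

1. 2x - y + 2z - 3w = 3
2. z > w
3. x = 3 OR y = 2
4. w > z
No

A contradictory subset is {z > w, w > z}. No integer assignment can satisfy these jointly:

  - z > w: bounds one variable relative to another variable
  - w > z: bounds one variable relative to another variable

Direct contradiction: z > w and w > z cannot both hold.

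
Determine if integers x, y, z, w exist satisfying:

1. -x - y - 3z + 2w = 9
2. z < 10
Yes

Take x = 0, y = 1, z = 0, w = 5. Substituting into each constraint:
  (1) 0 + (-1) - 3(0) + 2(5) = 9 ✓
  (2) 0 < 10 ✓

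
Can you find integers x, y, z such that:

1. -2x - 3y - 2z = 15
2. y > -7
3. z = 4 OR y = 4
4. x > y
Yes

Take x = -4, y = -5, z = 4. Substituting into each constraint:
  (1) -2(-4) - 3(-5) - 2(4) = 15 ✓
  (2) -5 > -7 ✓
  (3) z = 4, target 4 ✓ (first branch holds)
  (4) -4 > -5 ✓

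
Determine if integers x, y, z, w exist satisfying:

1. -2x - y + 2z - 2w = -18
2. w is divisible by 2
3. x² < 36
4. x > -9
Yes

Take x = 0, y = 0, z = -9, w = 0. Substituting into each constraint:
  (1) -2(0) + 0 + 2(-9) - 2(0) = -18 ✓
  (2) 0 = 2 × 0, remainder 0 ✓
  (3) x² = (0)² = 0, and 0 < 36 ✓
  (4) 0 > -9 ✓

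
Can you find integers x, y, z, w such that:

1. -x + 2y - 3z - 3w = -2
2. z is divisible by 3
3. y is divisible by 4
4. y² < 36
Yes

Take x = 2, y = 0, z = 0, w = 0. Substituting into each constraint:
  (1) (-2) + 2(0) - 3(0) - 3(0) = -2 ✓
  (2) 0 = 3 × 0, remainder 0 ✓
  (3) 0 = 4 × 0, remainder 0 ✓
  (4) y² = (0)² = 0, and 0 < 36 ✓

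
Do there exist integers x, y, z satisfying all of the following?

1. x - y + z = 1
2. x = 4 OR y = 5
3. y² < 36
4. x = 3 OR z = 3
Yes

Take x = 3, y = 5, z = 3. Substituting into each constraint:
  (1) 3 + (-5) + 3 = 1 ✓
  (2) y = 5, target 5 ✓ (second branch holds)
  (3) y² = (5)² = 25, and 25 < 36 ✓
  (4) x = 3, target 3 ✓ (first branch holds)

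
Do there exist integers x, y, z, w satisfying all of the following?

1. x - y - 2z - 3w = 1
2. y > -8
Yes

Take x = 1, y = 0, z = 0, w = 0. Substituting into each constraint:
  (1) 1 + 0 - 2(0) - 3(0) = 1 ✓
  (2) 0 > -8 ✓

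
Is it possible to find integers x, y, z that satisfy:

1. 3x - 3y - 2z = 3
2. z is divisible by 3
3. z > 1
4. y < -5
Yes

Take x = -3, y = -6, z = 3. Substituting into each constraint:
  (1) 3(-3) - 3(-6) - 2(3) = 3 ✓
  (2) 3 = 3 × 1, remainder 0 ✓
  (3) 3 > 1 ✓
  (4) -6 < -5 ✓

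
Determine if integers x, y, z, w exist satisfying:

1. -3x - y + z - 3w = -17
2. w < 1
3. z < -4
Yes

Take x = 0, y = 12, z = -5, w = 0. Substituting into each constraint:
  (1) -3(0) + (-12) + (-5) - 3(0) = -17 ✓
  (2) 0 < 1 ✓
  (3) -5 < -4 ✓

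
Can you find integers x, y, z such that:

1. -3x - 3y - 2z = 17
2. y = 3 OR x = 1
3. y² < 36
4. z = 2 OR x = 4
Yes

Take x = -10, y = 3, z = 2. Substituting into each constraint:
  (1) -3(-10) - 3(3) - 2(2) = 17 ✓
  (2) y = 3, target 3 ✓ (first branch holds)
  (3) y² = (3)² = 9, and 9 < 36 ✓
  (4) z = 2, target 2 ✓ (first branch holds)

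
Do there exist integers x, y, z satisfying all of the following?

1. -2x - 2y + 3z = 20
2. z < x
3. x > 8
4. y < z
Yes

Take x = 9, y = -19, z = 0. Substituting into each constraint:
  (1) -2(9) - 2(-19) + 3(0) = 20 ✓
  (2) 0 < 9 ✓
  (3) 9 > 8 ✓
  (4) -19 < 0 ✓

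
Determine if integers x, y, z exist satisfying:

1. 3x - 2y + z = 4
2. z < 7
Yes

Take x = 0, y = 0, z = 4. Substituting into each constraint:
  (1) 3(0) - 2(0) + 4 = 4 ✓
  (2) 4 < 7 ✓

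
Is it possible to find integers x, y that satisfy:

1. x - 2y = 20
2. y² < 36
Yes

Take x = 20, y = 0. Substituting into each constraint:
  (1) 20 - 2(0) = 20 ✓
  (2) y² = (0)² = 0, and 0 < 36 ✓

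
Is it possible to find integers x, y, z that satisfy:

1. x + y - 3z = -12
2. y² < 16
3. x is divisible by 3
Yes

Take x = 0, y = 0, z = 4. Substituting into each constraint:
  (1) 0 + 0 - 3(4) = -12 ✓
  (2) y² = (0)² = 0, and 0 < 16 ✓
  (3) 0 = 3 × 0, remainder 0 ✓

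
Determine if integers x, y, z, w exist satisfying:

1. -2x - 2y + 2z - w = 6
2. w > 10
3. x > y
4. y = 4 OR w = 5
Yes

Take x = 5, y = 4, z = 18, w = 12. Substituting into each constraint:
  (1) -2(5) - 2(4) + 2(18) + (-12) = 6 ✓
  (2) 12 > 10 ✓
  (3) 5 > 4 ✓
  (4) y = 4, target 4 ✓ (first branch holds)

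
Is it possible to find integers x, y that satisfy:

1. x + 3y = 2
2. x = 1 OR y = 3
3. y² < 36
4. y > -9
Yes

Take x = -7, y = 3. Substituting into each constraint:
  (1) (-7) + 3(3) = 2 ✓
  (2) y = 3, target 3 ✓ (second branch holds)
  (3) y² = (3)² = 9, and 9 < 36 ✓
  (4) 3 > -9 ✓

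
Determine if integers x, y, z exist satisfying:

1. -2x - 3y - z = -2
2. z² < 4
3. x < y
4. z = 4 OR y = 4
Yes

Take x = -5, y = 4, z = 0. Substituting into each constraint:
  (1) -2(-5) - 3(4) + 0 = -2 ✓
  (2) z² = (0)² = 0, and 0 < 4 ✓
  (3) -5 < 4 ✓
  (4) y = 4, target 4 ✓ (second branch holds)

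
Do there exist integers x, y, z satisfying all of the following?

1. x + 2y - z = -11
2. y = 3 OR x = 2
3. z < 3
Yes

Take x = 2, y = -6, z = 1. Substituting into each constraint:
  (1) 2 + 2(-6) + (-1) = -11 ✓
  (2) x = 2, target 2 ✓ (second branch holds)
  (3) 1 < 3 ✓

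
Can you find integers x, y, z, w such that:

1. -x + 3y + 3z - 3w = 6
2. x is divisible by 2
Yes

Take x = 0, y = 2, z = 0, w = 0. Substituting into each constraint:
  (1) 0 + 3(2) + 3(0) - 3(0) = 6 ✓
  (2) 0 = 2 × 0, remainder 0 ✓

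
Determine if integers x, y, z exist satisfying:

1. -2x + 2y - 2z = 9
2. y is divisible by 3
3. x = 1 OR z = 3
No

Even the single constraint (-2x + 2y - 2z = 9) is infeasible over the integers.

  - -2x + 2y - 2z = 9: every term on the left is divisible by 2, so the LHS ≡ 0 (mod 2), but the RHS 9 is not — no integer solution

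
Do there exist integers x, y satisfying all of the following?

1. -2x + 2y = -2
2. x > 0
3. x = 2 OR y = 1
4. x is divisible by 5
No

A contradictory subset is {-2x + 2y = -2, x = 2 OR y = 1, x is divisible by 5}. No integer assignment can satisfy these jointly:

  - -2x + 2y = -2: is a linear equation tying the variables together
  - x = 2 OR y = 1: forces a choice: either x = 2 or y = 1
  - x is divisible by 5: restricts x to multiples of 5

Split on the disjunction (x = 2 OR y = 1):
  • If x = 2: this contradicts the divisibility constraint — 2 is not a multiple of 5.
  • If y = 1: with y = 1, writing x = 5x', every remaining term of the linear equation is divisible by 10, so the left side is ≡ 0 (mod 10); but the right side -4 ≡ 6 (mod 10). No integers can satisfy it.
Both branches are infeasible, so the system has no integer solution.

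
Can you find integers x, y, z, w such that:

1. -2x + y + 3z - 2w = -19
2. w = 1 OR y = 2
Yes

Take x = -2, y = 3, z = -8, w = 1. Substituting into each constraint:
  (1) -2(-2) + 3 + 3(-8) - 2(1) = -19 ✓
  (2) w = 1, target 1 ✓ (first branch holds)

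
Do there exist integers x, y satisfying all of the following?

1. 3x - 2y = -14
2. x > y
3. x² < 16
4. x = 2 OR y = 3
No

A contradictory subset is {3x - 2y = -14, x > y, x = 2 OR y = 3}. No integer assignment can satisfy these jointly:

  - 3x - 2y = -14: is a linear equation tying the variables together
  - x > y: bounds one variable relative to another variable
  - x = 2 OR y = 3: forces a choice: either x = 2 or y = 3

Split on the disjunction (x = 2 OR y = 3):
  • If x = 2: the equation forces y = 10, giving (x, y) = (2, 10), which violates x > y.
  • If y = 3: with y = 3, every remaining term of the linear equation is divisible by 3, so the left side is ≡ 0 (mod 3); but the right side -8 ≡ 1 (mod 3). No integers can satisfy it.
Both branches are infeasible, so the system has no integer solution.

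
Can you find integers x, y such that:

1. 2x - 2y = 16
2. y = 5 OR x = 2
Yes

Take x = 2, y = -6. Substituting into each constraint:
  (1) 2(2) - 2(-6) = 16 ✓
  (2) x = 2, target 2 ✓ (second branch holds)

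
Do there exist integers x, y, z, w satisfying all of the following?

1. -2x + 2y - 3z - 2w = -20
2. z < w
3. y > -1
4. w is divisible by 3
Yes

Take x = 13, y = 0, z = -2, w = 0. Substituting into each constraint:
  (1) -2(13) + 2(0) - 3(-2) - 2(0) = -20 ✓
  (2) -2 < 0 ✓
  (3) 0 > -1 ✓
  (4) 0 = 3 × 0, remainder 0 ✓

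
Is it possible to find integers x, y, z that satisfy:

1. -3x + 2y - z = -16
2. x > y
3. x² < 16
Yes

Take x = 1, y = 0, z = 13. Substituting into each constraint:
  (1) -3(1) + 2(0) + (-13) = -16 ✓
  (2) 1 > 0 ✓
  (3) x² = (1)² = 1, and 1 < 16 ✓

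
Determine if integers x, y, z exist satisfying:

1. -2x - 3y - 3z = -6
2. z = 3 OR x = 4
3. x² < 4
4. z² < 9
No

A contradictory subset is {z = 3 OR x = 4, x² < 4, z² < 9}. No integer assignment can satisfy these jointly:

  - z = 3 OR x = 4: forces a choice: either z = 3 or x = 4
  - x² < 4: restricts x to |x| ≤ 1
  - z² < 9: restricts z to |z| ≤ 2

Split on the disjunction (z = 3 OR x = 4):
  • If z = 3: this contradicts z² < 9, which requires |z| ≤ 2.
  • If x = 4: this contradicts x² < 4, which requires |x| ≤ 1.
Both branches are infeasible, so the system has no integer solution.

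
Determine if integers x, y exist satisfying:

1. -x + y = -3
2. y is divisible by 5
Yes

Take x = 3, y = 0. Substituting into each constraint:
  (1) (-3) + 0 = -3 ✓
  (2) 0 = 5 × 0, remainder 0 ✓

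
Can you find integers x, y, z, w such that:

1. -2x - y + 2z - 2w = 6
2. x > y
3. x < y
No

A contradictory subset is {x > y, x < y}. No integer assignment can satisfy these jointly:

  - x > y: bounds one variable relative to another variable
  - x < y: bounds one variable relative to another variable

Direct contradiction: x > y and y > x cannot both hold.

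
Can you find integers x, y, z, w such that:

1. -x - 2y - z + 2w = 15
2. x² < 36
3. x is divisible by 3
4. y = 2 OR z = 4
Yes

Take x = 3, y = -11, z = 4, w = 0. Substituting into each constraint:
  (1) (-3) - 2(-11) + (-4) + 2(0) = 15 ✓
  (2) x² = (3)² = 9, and 9 < 36 ✓
  (3) 3 = 3 × 1, remainder 0 ✓
  (4) z = 4, target 4 ✓ (second branch holds)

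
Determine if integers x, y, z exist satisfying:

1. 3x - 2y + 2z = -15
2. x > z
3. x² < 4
Yes

Take x = 1, y = 9, z = 0. Substituting into each constraint:
  (1) 3(1) - 2(9) + 2(0) = -15 ✓
  (2) 1 > 0 ✓
  (3) x² = (1)² = 1, and 1 < 4 ✓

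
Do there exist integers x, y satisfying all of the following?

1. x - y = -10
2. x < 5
Yes

Take x = 0, y = 10. Substituting into each constraint:
  (1) 0 + (-10) = -10 ✓
  (2) 0 < 5 ✓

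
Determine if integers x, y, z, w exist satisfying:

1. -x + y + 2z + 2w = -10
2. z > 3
Yes

Take x = 0, y = -18, z = 4, w = 0. Substituting into each constraint:
  (1) 0 + (-18) + 2(4) + 2(0) = -10 ✓
  (2) 4 > 3 ✓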